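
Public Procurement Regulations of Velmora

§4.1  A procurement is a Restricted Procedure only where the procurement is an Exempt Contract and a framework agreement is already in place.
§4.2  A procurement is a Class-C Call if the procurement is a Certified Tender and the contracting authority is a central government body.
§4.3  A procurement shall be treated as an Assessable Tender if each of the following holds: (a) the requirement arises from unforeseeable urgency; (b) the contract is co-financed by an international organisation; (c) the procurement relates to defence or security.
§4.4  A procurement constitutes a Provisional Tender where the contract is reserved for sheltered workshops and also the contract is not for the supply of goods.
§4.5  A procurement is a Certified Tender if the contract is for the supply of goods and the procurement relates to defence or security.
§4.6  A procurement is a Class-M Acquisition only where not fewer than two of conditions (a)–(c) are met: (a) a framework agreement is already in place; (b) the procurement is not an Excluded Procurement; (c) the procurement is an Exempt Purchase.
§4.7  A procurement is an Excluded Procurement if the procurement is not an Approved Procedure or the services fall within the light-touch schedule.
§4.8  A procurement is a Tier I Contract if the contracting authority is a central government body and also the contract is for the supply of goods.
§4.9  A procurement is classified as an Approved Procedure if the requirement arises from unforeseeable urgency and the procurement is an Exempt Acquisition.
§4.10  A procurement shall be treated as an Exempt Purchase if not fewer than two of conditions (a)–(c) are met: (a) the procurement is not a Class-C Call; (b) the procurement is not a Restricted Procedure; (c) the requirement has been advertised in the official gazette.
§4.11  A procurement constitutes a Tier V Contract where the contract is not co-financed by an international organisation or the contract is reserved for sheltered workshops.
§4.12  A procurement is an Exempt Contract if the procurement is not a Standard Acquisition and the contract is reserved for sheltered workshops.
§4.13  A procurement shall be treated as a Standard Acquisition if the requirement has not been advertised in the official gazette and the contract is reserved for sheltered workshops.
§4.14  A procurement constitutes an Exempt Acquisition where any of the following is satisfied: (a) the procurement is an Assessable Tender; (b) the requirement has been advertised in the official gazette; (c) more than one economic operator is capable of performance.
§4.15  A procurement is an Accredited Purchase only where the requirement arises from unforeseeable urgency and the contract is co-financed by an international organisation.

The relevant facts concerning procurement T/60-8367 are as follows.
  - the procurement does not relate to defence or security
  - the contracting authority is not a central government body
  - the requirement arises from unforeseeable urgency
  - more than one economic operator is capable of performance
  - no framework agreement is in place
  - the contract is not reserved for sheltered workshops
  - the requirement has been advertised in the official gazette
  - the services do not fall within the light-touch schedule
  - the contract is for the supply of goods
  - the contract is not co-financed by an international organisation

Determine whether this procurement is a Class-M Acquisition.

Under §4.3: the requirement arises from unforeseeable urgency? yes; and the contract is co-financed by an international organisation? no; and the procurement relates to defence or security? no. So the procurement is not an Assessable Tender.
Under §4.14: Assessable Tender (§4.3)? no; or the requirement has been advertised in the official gazette? yes; or more than one economic operator is capable of performance? yes. So the procurement is an Exempt Acquisition.
Under §4.9: the requirement arises from unforeseeable urgency? yes; and Exempt Acquisition (§4.14)? yes. So the procurement is an Approved Procedure.
Under §4.7: not an Approved Procedure (§4.9)? no; or the services fall within the light-touch schedule? no. So the procurement is not an Excluded Procurement.
Under §4.5: the contract is for the supply of goods? yes; and the procurement relates to defence or security? no. So the procurement is not a Certified Tender.
Under §4.2: Certified Tender (§4.5)? no; and the contracting authority is a central government body? no. So the procurement is not a Class-C Call.
Under §4.13: the requirement has not been advertised in the official gazette? no; and the contract is reserved for sheltered workshops? no. So the procurement is not a Standard Acquisition.
Under §4.12: not a Standard Acquisition (§4.13)? yes; and the contract is reserved for sheltered workshops? no. So the procurement is not an Exempt Contract.
Under §4.1: Exempt Contract (§4.12)? no; and a framework agreement is already in place? no. So the procurement is not a Restricted Procedure.
Under §4.10: not a Class-C Call (§4.2)? yes; not a Restricted Procedure (§4.1)? yes; the requirement has been advertised in the official gazette? yes — 3 of 3 hold (need ≥2) → satisfied.
Under §4.6: a framework agreement is already in place? no; not an Excluded Procurement (§4.7)? yes; Exempt Purchase (§4.10)? yes — 2 of 3 hold (need ≥2) → satisfied.

Yes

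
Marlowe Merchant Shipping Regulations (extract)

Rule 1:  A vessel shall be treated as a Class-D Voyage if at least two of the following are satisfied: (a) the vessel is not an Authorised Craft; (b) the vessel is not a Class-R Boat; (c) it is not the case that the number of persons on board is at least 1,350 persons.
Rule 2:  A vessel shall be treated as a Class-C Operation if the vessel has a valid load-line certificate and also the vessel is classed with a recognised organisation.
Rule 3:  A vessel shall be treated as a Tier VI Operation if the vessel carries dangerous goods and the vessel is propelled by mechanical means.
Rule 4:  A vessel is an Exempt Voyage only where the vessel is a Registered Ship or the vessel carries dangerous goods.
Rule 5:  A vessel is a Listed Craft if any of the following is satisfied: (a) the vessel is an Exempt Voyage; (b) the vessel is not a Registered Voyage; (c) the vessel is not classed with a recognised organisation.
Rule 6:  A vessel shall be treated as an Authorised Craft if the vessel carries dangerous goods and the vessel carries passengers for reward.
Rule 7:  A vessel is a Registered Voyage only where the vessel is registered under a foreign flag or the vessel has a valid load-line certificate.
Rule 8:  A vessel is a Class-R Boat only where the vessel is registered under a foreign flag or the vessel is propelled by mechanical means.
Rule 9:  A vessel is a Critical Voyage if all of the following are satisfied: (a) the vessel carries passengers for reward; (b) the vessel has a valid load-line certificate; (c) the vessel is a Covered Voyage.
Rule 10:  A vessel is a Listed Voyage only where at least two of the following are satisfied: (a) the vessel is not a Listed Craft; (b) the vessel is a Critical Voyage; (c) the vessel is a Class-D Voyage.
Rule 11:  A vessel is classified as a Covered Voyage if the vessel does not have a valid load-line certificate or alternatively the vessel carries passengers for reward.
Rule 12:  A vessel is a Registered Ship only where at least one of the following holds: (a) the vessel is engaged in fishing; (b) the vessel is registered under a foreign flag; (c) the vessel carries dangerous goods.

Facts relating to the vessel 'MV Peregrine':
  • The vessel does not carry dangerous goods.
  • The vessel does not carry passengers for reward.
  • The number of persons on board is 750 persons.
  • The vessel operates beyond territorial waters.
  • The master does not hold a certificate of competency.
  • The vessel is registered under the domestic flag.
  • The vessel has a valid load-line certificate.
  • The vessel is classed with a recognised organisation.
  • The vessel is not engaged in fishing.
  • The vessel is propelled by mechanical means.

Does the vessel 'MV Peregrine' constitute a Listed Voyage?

Yes

rule 12 — Registered Ship: [the vessel is engaged in fishing? no] OR [the vessel is registered under a foreign flag? no] OR [the vessel carries dangerous goods? no] → not satisfied.
rule 4 — Exempt Voyage: [Registered Ship (rule 12)? no] OR [the vessel carries dangerous goods? no] → not satisfied.
rule 7 — Registered Voyage: [the vessel is registered under a foreign flag? no] OR [the vessel has a valid load-line certificate? yes] → satisfied.
rule 5 — Listed Craft: [Exempt Voyage (rule 4)? no] OR [not a Registered Voyage (rule 7)? no] OR [the vessel is not classed with a recognised organisation? no] → not satisfied.
rule 11 — Covered Voyage: [the vessel does not have a valid load-line certificate? no] OR [the vessel carries passengers for reward? no] → not satisfied.
rule 9 — Critical Voyage: [the vessel carries passengers for reward? no] AND [the vessel has a valid load-line certificate? yes] AND [Covered Voyage (rule 11)? no] → not satisfied.
rule 6 — Authorised Craft: [the vessel carries dangerous goods? no] AND [the vessel carries passengers for reward? no] → not satisfied.
rule 8 — Class-R Boat: [the vessel is registered under a foreign flag? no] OR [the vessel is propelled by mechanical means? yes] → satisfied.
rule 1 — Class-D Voyage: not an Authorised Craft (rule 6)? yes; not a Class-R Boat (rule 8)? no; number of persons on board: 750 persons ≥ 1,350 persons? no, so negated condition yes — 2 of 3 hold (need ≥2) → satisfied.
rule 10 — Listed Voyage: not a Listed Craft (rule 5)? yes; Critical Voyage (rule 9)? no; Class-D Voyage (rule 1)? yes — 2 of 3 hold (need ≥2) → satisfied.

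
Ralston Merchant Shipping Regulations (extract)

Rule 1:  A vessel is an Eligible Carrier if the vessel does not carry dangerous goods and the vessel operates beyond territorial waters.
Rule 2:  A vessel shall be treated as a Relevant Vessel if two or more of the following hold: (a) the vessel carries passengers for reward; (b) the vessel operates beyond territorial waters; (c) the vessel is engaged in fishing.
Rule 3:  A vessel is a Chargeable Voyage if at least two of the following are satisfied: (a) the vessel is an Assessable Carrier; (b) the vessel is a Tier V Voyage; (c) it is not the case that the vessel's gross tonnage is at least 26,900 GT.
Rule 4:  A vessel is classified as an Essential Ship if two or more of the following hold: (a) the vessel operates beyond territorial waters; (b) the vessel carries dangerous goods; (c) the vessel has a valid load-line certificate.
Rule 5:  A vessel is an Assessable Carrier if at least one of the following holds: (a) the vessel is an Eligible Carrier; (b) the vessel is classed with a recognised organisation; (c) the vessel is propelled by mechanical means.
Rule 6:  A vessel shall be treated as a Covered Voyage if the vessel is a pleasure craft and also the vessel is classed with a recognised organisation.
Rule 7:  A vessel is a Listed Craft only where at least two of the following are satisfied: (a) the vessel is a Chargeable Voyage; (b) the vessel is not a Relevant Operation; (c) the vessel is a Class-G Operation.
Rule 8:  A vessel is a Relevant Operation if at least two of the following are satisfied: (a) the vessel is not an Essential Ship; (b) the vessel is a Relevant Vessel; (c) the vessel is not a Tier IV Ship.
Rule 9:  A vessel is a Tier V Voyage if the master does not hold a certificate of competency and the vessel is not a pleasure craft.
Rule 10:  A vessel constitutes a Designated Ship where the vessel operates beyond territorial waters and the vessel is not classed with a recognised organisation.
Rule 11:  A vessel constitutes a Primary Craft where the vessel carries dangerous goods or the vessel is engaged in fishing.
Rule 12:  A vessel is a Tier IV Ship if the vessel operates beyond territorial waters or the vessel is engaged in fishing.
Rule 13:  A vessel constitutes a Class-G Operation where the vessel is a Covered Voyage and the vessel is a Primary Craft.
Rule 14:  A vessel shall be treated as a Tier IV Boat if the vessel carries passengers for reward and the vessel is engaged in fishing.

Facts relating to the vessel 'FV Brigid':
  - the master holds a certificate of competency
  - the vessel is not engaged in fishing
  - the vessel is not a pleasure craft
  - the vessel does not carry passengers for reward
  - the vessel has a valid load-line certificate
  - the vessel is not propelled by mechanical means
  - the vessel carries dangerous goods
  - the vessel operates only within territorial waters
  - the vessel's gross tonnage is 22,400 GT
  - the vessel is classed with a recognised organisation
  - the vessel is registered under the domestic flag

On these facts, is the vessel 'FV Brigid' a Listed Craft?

rule 1 — Eligible Carrier: [the vessel does not carry dangerous goods? no] AND [the vessel operates beyond territorial waters? no] → not satisfied.
rule 5 — Assessable Carrier: [Eligible Carrier (rule 1)? no] OR [the vessel is classed with a recognised organisation? yes] OR [the vessel is propelled by mechanical means? no] → satisfied.
rule 9 — Tier V Voyage: [the master does not hold a certificate of competency? no] AND [the vessel is not a pleasure craft? yes] → not satisfied.
rule 3 — Chargeable Voyage: Assessable Carrier (rule 5)? yes; Tier V Voyage (rule 9)? no; vessel's gross tonnage: 22,400 GT ≥ 26,900 GT? no, so negated condition yes — 2 of 3 hold (need ≥2) → satisfied.
rule 4 — Essential Ship: the vessel operates beyond territorial waters? no; the vessel carries dangerous goods? yes; the vessel has a valid load-line certificate? yes — 2 of 3 hold (need ≥2) → satisfied.
rule 2 — Relevant Vessel: the vessel carries passengers for reward? no; the vessel operates beyond territorial waters? no; the vessel is engaged in fishing? no — 0 of 3 hold (need ≥2) → not satisfied.
rule 12 — Tier IV Ship: [the vessel operates beyond territorial waters? no] OR [the vessel is engaged in fishing? no] → not satisfied.
rule 8 — Relevant Operation: not an Essential Ship (rule 4)? no; Relevant Vessel (rule 2)? no; not a Tier IV Ship (rule 12)? yes — 1 of 3 hold (need ≥2) → not satisfied.
rule 6 — Covered Voyage: [the vessel is a pleasure craft? no] AND [the vessel is classed with a recognised organisation? yes] → not satisfied.
rule 11 — Primary Craft: [the vessel carries dangerous goods? yes] OR [the vessel is engaged in fishing? no] → satisfied.
rule 13 — Class-G Operation: [Covered Voyage (rule 6)? no] AND [Primary Craft (rule 11)? yes] → not satisfied.
rule 7 — Listed Craft: Chargeable Voyage (rule 3)? yes; not a Relevant Operation (rule 8)? yes; Class-G Operation (rule 13)? no — 2 of 3 hold (need ≥2) → satisfied.

Yes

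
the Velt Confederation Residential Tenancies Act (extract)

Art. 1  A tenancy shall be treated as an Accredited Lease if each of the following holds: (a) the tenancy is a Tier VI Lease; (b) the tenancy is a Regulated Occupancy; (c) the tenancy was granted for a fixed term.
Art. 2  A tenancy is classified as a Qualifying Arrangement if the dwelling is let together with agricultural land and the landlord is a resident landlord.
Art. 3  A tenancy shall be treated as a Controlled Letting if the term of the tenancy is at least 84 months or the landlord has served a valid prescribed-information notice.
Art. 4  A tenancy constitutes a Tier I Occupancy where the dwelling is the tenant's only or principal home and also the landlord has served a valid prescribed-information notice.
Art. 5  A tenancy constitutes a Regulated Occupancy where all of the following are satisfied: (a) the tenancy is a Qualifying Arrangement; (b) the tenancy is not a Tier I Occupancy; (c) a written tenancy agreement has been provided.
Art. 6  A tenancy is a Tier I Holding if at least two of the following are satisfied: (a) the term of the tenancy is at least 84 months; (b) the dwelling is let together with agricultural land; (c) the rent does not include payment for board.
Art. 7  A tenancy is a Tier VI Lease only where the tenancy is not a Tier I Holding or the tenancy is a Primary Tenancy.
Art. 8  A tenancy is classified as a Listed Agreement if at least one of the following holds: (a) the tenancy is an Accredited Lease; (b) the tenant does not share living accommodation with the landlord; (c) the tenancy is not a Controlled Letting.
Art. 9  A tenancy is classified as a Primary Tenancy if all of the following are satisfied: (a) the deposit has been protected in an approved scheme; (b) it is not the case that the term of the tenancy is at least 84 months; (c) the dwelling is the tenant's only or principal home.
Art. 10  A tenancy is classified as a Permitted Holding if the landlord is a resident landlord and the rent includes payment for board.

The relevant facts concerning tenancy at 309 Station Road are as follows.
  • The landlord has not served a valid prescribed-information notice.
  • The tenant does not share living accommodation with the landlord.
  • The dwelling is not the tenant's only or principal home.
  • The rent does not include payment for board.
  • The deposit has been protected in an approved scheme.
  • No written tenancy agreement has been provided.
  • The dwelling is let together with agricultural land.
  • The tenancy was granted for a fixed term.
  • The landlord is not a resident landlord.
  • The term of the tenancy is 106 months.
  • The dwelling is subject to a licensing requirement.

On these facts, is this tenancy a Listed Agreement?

Yes

article 6 — Tier I Holding: term of the tenancy: 106 months ≥ 84 months? yes; the dwelling is let together with agricultural land? yes; the rent does not include payment for board? yes — 3 of 3 hold (need ≥2) → satisfied.
article 9 — Primary Tenancy: [the deposit has been protected in an approved scheme? yes] AND [term of the tenancy: 106 months ≥ 84 months? yes, so negated condition no] AND [the dwelling is the tenant's only or principal home? no] → not satisfied.
article 7 — Tier VI Lease: [not a Tier I Holding (article 6)? no] OR [Primary Tenancy (article 9)? no] → not satisfied.
article 2 — Qualifying Arrangement: [the dwelling is let together with agricultural land? yes] AND [the landlord is a resident landlord? no] → not satisfied.
article 4 — Tier I Occupancy: [the dwelling is the tenant's only or principal home? no] AND [the landlord has served a valid prescribed-information notice? no] → not satisfied.
article 5 — Regulated Occupancy: [Qualifying Arrangement (article 2)? no] AND [not a Tier I Occupancy (article 4)? yes] AND [a written tenancy agreement has been provided? no] → not satisfied.
article 1 — Accredited Lease: [Tier VI Lease (article 7)? no] AND [Regulated Occupancy (article 5)? no] AND [the tenancy was granted for a fixed term? yes] → not satisfied.
article 3 — Controlled Letting: [term of the tenancy: 106 months ≥ 84 months? yes] OR [the landlord has served a valid prescribed-information notice? no] → satisfied.
article 8 — Listed Agreement: [Accredited Lease (article 1)? no] OR [the tenant does not share living accommodation with the landlord? yes] OR [not a Controlled Letting (article 3)? no] → satisfied.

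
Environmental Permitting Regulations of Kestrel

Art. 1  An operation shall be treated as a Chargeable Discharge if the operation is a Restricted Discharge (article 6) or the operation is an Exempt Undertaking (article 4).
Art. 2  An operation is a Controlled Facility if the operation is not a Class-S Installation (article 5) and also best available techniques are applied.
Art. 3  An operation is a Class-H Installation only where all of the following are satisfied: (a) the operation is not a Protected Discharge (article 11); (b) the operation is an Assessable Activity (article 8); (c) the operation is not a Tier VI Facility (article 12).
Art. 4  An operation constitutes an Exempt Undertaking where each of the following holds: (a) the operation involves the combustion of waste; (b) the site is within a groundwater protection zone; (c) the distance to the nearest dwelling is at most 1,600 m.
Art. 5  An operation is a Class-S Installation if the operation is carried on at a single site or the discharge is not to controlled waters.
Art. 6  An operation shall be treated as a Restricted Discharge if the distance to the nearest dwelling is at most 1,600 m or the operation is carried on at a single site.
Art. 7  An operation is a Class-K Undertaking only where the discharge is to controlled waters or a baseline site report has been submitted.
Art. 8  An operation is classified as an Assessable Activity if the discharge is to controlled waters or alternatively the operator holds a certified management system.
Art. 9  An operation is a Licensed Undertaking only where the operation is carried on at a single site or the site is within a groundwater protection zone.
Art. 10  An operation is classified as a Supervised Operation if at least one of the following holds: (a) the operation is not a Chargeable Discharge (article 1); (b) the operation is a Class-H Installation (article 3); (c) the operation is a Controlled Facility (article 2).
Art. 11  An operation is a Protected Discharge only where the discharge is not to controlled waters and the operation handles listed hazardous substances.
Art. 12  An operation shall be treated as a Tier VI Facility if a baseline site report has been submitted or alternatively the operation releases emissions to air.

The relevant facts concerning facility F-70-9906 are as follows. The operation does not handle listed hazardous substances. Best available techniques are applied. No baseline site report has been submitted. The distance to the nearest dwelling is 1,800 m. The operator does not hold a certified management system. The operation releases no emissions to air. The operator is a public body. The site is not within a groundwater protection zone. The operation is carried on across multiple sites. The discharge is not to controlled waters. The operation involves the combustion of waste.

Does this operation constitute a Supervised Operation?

Yes

article 6 — Restricted Discharge: [distance to the nearest dwelling: 1,800 m ≤ 1,600 m? no] OR [the operation is carried on at a single site? no] → not satisfied.
article 4 — Exempt Undertaking: [the operation involves the combustion of waste? yes] AND [the site is within a groundwater protection zone? no] AND [distance to the nearest dwelling: 1,800 m ≤ 1,600 m? no] → not satisfied.
article 1 — Chargeable Discharge: [Restricted Discharge (article 6)? no] OR [Exempt Undertaking (article 4)? no] → not satisfied.
article 11 — Protected Discharge: [the discharge is not to controlled waters? yes] AND [the operation handles listed hazardous substances? no] → not satisfied.
article 8 — Assessable Activity: [the discharge is to controlled waters? no] OR [the operator holds a certified management system? no] → not satisfied.
article 12 — Tier VI Facility: [a baseline site report has been submitted? no] OR [the operation releases emissions to air? no] → not satisfied.
article 3 — Class-H Installation: [not a Protected Discharge (article 11)? yes] AND [Assessable Activity (article 8)? no] AND [not a Tier VI Facility (article 12)? yes] → not satisfied.
article 5 — Class-S Installation: [the operation is carried on at a single site? no] OR [the discharge is not to controlled waters? yes] → satisfied.
article 2 — Controlled Facility: [not a Class-S Installation (article 5)? no] AND [best available techniques are applied? yes] → not satisfied.
article 10 — Supervised Operation: [not a Chargeable Discharge (article 1)? yes] OR [Class-H Installation (article 3)? no] OR [Controlled Facility (article 2)? no] → satisfied.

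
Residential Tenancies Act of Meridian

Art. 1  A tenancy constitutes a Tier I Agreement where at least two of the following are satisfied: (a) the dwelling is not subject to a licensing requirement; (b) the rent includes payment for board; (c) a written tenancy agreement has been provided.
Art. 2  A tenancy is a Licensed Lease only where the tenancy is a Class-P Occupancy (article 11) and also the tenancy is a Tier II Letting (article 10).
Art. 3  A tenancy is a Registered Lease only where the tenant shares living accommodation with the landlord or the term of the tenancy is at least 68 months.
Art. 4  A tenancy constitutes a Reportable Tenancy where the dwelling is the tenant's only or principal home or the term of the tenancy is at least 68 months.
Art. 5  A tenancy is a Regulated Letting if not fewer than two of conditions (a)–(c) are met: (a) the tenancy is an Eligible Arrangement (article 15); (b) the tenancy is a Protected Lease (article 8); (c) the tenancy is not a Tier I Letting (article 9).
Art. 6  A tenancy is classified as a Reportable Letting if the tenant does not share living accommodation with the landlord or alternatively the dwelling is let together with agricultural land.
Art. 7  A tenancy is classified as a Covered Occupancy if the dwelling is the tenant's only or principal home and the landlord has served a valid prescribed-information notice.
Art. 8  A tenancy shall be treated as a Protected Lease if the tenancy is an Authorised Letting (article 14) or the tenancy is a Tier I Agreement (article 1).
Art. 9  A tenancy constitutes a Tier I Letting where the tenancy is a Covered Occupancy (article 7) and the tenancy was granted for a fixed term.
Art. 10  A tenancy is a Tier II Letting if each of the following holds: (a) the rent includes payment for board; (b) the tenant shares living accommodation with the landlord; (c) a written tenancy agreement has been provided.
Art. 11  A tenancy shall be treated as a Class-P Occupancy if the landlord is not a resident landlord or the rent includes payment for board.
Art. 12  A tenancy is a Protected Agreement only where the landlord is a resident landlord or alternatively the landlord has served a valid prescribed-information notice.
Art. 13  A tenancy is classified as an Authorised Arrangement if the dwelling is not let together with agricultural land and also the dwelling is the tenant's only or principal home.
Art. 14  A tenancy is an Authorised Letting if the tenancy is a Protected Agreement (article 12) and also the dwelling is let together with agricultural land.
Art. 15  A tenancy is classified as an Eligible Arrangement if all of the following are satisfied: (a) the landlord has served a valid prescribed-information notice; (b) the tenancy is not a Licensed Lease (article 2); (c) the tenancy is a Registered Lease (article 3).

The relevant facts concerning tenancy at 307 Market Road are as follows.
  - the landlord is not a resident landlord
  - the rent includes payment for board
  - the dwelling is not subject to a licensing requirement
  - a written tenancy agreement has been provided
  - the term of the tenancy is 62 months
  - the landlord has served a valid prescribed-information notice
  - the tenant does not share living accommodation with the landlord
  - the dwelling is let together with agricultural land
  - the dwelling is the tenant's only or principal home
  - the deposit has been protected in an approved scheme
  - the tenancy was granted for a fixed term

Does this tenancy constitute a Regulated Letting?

Under article 11: the landlord is not a resident landlord? yes; or the rent includes payment for board? yes. So the tenancy is a Class-P Occupancy.
Under article 10: the rent includes payment for board? yes; and the tenant shares living accommodation with the landlord? no; and a written tenancy agreement has been provided? yes. So the tenancy is not a Tier II Letting.
Under article 2: Class-P Occupancy (article 11)? yes; and Tier II Letting (article 10)? no. So the tenancy is not a Licensed Lease.
Under article 3: the tenant shares living accommodation with the landlord? no; or term of the tenancy: 62 months ≥ 68 months? no. So the tenancy is not a Registered Lease.
Under article 15: the landlord has served a valid prescribed-information notice? yes; and not a Licensed Lease (article 2)? yes; and Registered Lease (article 3)? no. So the tenancy is not an Eligible Arrangement.
Under article 12: the landlord is a resident landlord? no; or the landlord has served a valid prescribed-information notice? yes. So the tenancy is a Protected Agreement.
Under article 14: Protected Agreement (article 12)? yes; and the dwelling is let together with agricultural land? yes. So the tenancy is an Authorised Letting.
Under article 1: the dwelling is not subject to a licensing requirement? yes; the rent includes payment for board? yes; a written tenancy agreement has been provided? yes — 3 of 3 hold (need ≥2) → satisfied.
Under article 8: Authorised Letting (article 14)? yes; or Tier I Agreement (article 1)? yes. So the tenancy is a Protected Lease.
Under article 7: the dwelling is the tenant's only or principal home? yes; and the landlord has served a valid prescribed-information notice? yes. So the tenancy is a Covered Occupancy.
Under article 9: Covered Occupancy (article 7)? yes; and the tenancy was granted for a fixed term? yes. So the tenancy is a Tier I Letting.
Under article 5: Eligible Arrangement (article 15)? no; Protected Lease (article 8)? yes; not a Tier I Letting (article 9)? no — 1 of 3 hold (need ≥2) → not satisfied.

No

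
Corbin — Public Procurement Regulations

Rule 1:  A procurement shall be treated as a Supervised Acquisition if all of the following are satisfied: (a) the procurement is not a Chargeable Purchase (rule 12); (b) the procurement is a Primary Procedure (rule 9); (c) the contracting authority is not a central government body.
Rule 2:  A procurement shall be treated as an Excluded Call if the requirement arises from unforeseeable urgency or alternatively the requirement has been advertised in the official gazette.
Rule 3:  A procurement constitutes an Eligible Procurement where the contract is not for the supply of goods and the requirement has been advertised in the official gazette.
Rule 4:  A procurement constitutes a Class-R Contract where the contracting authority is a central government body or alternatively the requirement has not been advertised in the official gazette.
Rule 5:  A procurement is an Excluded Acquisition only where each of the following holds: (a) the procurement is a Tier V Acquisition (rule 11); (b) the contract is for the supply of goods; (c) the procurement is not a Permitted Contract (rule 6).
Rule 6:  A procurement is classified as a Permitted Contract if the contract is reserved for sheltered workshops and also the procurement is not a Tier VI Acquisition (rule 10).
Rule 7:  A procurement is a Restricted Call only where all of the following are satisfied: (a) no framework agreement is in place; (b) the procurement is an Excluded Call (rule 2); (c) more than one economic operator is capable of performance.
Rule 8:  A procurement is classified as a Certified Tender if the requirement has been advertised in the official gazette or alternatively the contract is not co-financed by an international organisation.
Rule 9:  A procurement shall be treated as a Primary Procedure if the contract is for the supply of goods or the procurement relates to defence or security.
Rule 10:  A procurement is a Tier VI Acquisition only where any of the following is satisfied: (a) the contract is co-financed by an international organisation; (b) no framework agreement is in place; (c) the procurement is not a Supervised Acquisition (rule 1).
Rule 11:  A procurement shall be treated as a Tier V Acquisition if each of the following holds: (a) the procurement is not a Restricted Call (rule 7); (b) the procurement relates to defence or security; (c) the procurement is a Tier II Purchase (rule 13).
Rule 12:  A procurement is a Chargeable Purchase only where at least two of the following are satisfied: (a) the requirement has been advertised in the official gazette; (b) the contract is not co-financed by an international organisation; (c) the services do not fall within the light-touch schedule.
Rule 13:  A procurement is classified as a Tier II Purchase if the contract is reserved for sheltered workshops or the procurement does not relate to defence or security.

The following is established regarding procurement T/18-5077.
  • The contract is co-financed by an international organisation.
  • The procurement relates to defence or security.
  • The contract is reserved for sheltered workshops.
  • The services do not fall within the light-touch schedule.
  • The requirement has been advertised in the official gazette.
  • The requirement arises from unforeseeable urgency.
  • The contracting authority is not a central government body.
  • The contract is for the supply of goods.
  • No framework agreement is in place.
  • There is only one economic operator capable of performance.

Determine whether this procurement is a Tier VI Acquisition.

Yes

Under rule 12: the requirement has been advertised in the official gazette? yes; the contract is not co-financed by an international organisation? no; the services do not fall within the light-touch schedule? yes — 2 of 3 hold (need ≥2) → satisfied.
Under rule 9: the contract is for the supply of goods? yes; or the procurement relates to defence or security? yes. So the procurement is a Primary Procedure.
Under rule 1: not a Chargeable Purchase (rule 12)? no; and Primary Procedure (rule 9)? yes; and the contracting authority is not a central government body? yes. So the procurement is not a Supervised Acquisition.
Under rule 10: the contract is co-financed by an international organisation? yes; or no framework agreement is in place? yes; or not a Supervised Acquisition (rule 1)? yes. So the procurement is a Tier VI Acquisition.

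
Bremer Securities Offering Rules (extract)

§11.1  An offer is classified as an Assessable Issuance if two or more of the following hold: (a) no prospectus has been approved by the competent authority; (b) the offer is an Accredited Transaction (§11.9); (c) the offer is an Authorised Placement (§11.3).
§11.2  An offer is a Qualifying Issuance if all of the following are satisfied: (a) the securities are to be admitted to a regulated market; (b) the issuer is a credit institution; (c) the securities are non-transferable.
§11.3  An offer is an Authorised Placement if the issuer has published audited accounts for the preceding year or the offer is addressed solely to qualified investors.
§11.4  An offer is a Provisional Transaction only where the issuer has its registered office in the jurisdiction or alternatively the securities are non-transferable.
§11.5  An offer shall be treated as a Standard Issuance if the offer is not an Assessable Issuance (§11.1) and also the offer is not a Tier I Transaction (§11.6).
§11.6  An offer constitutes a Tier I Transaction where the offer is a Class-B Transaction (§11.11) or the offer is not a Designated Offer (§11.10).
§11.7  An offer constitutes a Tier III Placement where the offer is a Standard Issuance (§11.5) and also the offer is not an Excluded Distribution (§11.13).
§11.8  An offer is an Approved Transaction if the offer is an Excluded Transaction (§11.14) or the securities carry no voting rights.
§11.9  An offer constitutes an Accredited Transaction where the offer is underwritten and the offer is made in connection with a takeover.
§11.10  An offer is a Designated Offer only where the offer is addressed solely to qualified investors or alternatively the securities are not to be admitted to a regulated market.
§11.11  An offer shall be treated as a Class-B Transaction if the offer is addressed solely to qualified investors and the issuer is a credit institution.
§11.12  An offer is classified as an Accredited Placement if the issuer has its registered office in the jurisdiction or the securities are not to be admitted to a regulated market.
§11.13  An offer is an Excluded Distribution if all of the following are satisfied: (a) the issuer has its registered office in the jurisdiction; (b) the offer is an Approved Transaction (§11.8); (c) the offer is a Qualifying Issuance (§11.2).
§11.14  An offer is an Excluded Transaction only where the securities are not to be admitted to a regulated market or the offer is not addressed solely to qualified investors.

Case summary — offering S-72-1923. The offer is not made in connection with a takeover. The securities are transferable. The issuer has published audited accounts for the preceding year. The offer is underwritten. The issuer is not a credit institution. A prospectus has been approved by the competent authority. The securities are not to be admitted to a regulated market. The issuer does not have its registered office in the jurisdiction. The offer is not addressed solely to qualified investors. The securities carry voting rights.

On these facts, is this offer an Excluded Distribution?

No

§11.14 — Excluded Transaction: [the securities are not to be admitted to a regulated market? yes] OR [the offer is not addressed solely to qualified investors? yes] → satisfied.
§11.8 — Approved Transaction: [Excluded Transaction (§11.14)? yes] OR [the securities carry no voting rights? no] → satisfied.
§11.2 — Qualifying Issuance: [the securities are to be admitted to a regulated market? no] AND [the issuer is a credit institution? no] AND [the securities are non-transferable? no] → not satisfied.
§11.13 — Excluded Distribution: [the issuer has its registered office in the jurisdiction? no] AND [Approved Transaction (§11.8)? yes] AND [Qualifying Issuance (§11.2)? no] → not satisfied.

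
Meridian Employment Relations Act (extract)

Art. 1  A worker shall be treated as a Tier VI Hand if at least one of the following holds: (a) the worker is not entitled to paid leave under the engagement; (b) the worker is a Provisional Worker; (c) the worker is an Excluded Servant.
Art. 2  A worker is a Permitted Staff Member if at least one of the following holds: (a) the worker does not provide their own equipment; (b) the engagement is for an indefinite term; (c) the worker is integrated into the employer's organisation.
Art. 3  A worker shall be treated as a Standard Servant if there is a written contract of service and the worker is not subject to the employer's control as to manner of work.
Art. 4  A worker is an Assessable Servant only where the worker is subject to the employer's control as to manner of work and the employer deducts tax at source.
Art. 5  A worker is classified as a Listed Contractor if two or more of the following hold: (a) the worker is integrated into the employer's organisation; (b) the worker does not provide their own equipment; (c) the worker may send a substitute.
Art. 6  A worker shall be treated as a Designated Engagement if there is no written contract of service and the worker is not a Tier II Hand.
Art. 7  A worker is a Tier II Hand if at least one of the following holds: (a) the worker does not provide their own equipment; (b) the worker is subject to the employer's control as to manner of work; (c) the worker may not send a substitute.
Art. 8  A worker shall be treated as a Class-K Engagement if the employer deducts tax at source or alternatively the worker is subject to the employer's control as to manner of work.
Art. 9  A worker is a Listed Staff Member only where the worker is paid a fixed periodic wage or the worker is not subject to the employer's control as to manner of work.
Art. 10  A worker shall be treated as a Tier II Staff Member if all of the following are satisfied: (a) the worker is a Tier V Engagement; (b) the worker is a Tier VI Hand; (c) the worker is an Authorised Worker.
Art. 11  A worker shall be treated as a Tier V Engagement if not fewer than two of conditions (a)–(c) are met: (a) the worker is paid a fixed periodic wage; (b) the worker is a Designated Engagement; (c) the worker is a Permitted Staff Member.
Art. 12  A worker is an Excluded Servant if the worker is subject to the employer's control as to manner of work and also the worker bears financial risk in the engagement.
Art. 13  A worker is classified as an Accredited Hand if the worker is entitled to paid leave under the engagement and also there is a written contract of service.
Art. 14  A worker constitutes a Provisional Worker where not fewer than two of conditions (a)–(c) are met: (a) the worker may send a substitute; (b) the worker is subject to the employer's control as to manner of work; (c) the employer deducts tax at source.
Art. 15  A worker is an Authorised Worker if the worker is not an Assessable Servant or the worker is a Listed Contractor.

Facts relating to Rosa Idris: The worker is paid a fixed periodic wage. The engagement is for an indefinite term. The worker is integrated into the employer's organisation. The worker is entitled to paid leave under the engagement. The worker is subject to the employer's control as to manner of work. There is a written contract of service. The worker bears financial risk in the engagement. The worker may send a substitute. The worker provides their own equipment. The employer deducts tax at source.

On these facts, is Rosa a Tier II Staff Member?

Yes

Under article 7: the worker does not provide their own equipment? no; or the worker is subject to the employer's control as to manner of work? yes; or the worker may not send a substitute? no. So the worker is a Tier II Hand.
Under article 6: there is no written contract of service? no; and not a Tier II Hand (article 7)? no. So the worker is not a Designated Engagement.
Under article 2: the worker does not provide their own equipment? no; or the engagement is for an indefinite term? yes; or the worker is integrated into the employer's organisation? yes. So the worker is a Permitted Staff Member.
Under article 11: the worker is paid a fixed periodic wage? yes; Designated Engagement (article 6)? no; Permitted Staff Member (article 2)? yes — 2 of 3 hold (need ≥2) → satisfied.
Under article 14: the worker may send a substitute? yes; the worker is subject to the employer's control as to manner of work? yes; the employer deducts tax at source? yes — 3 of 3 hold (need ≥2) → satisfied.
Under article 12: the worker is subject to the employer's control as to manner of work? yes; and the worker bears financial risk in the engagement? yes. So the worker is an Excluded Servant.
Under article 1: the worker is not entitled to paid leave under the engagement? no; or Provisional Worker (article 14)? yes; or Excluded Servant (article 12)? yes. So the worker is a Tier VI Hand.
Under article 4: the worker is subject to the employer's control as to manner of work? yes; and the employer deducts tax at source? yes. So the worker is an Assessable Servant.
Under article 5: the worker is integrated into the employer's organisation? yes; the worker does not provide their own equipment? no; the worker may send a substitute? yes — 2 of 3 hold (need ≥2) → satisfied.
Under article 15: not an Assessable Servant (article 4)? no; or Listed Contractor (article 5)? yes. So the worker is an Authorised Worker.
Under article 10: Tier V Engagement (article 11)? yes; and Tier VI Hand (article 1)? yes; and Authorised Worker (article 15)? yes. So the worker is a Tier II Staff Member.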